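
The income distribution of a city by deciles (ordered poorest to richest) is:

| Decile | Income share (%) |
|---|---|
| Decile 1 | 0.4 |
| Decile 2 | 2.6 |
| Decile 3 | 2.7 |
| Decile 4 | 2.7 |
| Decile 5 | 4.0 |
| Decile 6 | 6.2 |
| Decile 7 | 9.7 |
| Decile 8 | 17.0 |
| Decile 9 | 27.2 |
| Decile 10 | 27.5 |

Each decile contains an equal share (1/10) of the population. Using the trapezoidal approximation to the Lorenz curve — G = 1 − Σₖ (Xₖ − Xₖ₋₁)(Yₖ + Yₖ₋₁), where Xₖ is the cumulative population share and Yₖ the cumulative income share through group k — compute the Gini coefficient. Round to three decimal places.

0.511

Cumulative income shares Yₖ: 0.0040, 0.0300, 0.0570, 0.0840, 0.1240, 0.1860, 0.2830, 0.4530, 0.7250, 1.0000
Σ (Xₖ−Xₖ₋₁)(Yₖ+Yₖ₋₁) = (1/10)(0.0040+0.0000) + (1/10)(0.0300+0.0040) + (1/10)(0.0570+0.0300) + (1/10)(0.0840+0.0570) + (1/10)(0.1240+0.0840) + (1/10)(0.1860+0.1240) + (1/10)(0.2830+0.1860) + (1/10)(0.4530+0.2830) + (1/10)(0.7250+0.4530) + (1/10)(1.0000+0.7250)
  = 0.0004 + 0.0034 + 0.0087 + 0.0141 + 0.0208 + 0.0310 + 0.0469 + 0.0736 + 0.1178 + 0.1725 = 0.4892
G = 1 − 0.4892 = 0.5108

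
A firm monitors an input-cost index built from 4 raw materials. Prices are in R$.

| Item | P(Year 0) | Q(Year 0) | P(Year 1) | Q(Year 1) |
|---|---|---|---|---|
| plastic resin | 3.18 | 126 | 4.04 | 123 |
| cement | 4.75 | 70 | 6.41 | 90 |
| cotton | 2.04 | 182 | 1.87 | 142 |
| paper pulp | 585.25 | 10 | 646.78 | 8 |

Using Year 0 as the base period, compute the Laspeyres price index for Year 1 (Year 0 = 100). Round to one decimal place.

Laspeyres price index uses base-period quantities as weights.
ΣP(Year 1)·Q(Year 0) = 4.04×126 + 6.41×70 + 1.87×182 + 646.78×10 = 509.04 + 448.7 + 340.34 + 6467.8 = 7765.88
ΣP(Year 0)·Q(Year 0) = 3.18×126 + 4.75×70 + 2.04×182 + 585.25×10 = 400.68 + 332.5 + 371.28 + 5852.5 = 6956.96
Index = 7765.88 / 6956.96 × 100 = 111.6275

111.6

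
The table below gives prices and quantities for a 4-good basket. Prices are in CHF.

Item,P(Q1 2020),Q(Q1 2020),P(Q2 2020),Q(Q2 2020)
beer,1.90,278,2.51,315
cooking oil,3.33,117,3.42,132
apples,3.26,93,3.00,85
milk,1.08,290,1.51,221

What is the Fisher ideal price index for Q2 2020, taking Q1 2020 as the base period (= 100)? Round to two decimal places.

118.06

Laspeyres component (base-period weights):
ΣP(Q2 2020)Q(Q1 2020) = 2.51×278 + 3.42×117 + 3.00×93 + 1.51×290 = 697.78 + 400.14 + 279 + 437.9 = 1814.82
ΣP(Q1 2020)Q(Q1 2020) = 1.90×278 + 3.33×117 + 3.26×93 + 1.08×290 = 528.2 + 389.61 + 303.18 + 313.2 = 1534.19
L = 1814.82 / 1534.19 × 100 = 118.2917
Paasche component (current-period weights):
ΣP(Q2 2020)Q(Q2 2020) = 2.51×315 + 3.42×132 + 3.00×85 + 1.51×221 = 790.65 + 451.44 + 255 + 333.71 = 1830.8
ΣP(Q1 2020)Q(Q2 2020) = 1.90×315 + 3.33×132 + 3.26×85 + 1.08×221 = 598.5 + 439.56 + 277.1 + 238.68 = 1553.84
P = 1830.8 / 1553.84 × 100 = 117.8242
Fisher = √(L × P) = √(118.2917 × 117.8242) = 118.0578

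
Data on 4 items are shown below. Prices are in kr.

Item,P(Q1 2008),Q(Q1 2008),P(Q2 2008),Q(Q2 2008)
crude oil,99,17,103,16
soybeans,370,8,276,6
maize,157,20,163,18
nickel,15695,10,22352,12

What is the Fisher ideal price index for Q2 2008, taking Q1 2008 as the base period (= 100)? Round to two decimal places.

140.42

Laspeyres component (base-period weights):
ΣP(Q2 2008)Q(Q1 2008) = 103×17 + 276×8 + 163×20 + 22352×10 = 1751 + 2208 + 3260 + 223520 = 230739
ΣP(Q1 2008)Q(Q1 2008) = 99×17 + 370×8 + 157×20 + 15695×10 = 1683 + 2960 + 3140 + 156950 = 164733
L = 230739 / 164733 × 100 = 140.0685
Paasche component (current-period weights):
ΣP(Q2 2008)Q(Q2 2008) = 103×16 + 276×6 + 163×18 + 22352×12 = 1648 + 1656 + 2934 + 268224 = 274462
ΣP(Q1 2008)Q(Q2 2008) = 99×16 + 370×6 + 157×18 + 15695×12 = 1584 + 2220 + 2826 + 188340 = 194970
P = 274462 / 194970 × 100 = 140.7714
Fisher = √(L × P) = √(140.0685 × 140.7714) = 140.4195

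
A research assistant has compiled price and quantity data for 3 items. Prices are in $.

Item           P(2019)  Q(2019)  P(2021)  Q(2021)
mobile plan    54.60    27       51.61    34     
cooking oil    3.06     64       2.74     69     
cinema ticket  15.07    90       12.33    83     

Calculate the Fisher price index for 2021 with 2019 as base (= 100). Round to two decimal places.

88.96

Laspeyres component (base-period weights):
ΣP(2021)Q(2019) = 51.61×27 + 2.74×64 + 12.33×90 = 1393.47 + 175.36 + 1109.7 = 2678.53
ΣP(2019)Q(2019) = 54.60×27 + 3.06×64 + 15.07×90 = 1474.2 + 195.84 + 1356.3 = 3026.34
L = 2678.53 / 3026.34 × 100 = 88.5072
Paasche component (current-period weights):
ΣP(2021)Q(2021) = 51.61×34 + 2.74×69 + 12.33×83 = 1754.74 + 189.06 + 1023.39 = 2967.19
ΣP(2019)Q(2021) = 54.60×34 + 3.06×69 + 15.07×83 = 1856.4 + 211.14 + 1250.81 = 3318.35
P = 2967.19 / 3318.35 × 100 = 89.4176
Fisher = √(L × P) = √(88.5072 × 89.4176) = 88.9613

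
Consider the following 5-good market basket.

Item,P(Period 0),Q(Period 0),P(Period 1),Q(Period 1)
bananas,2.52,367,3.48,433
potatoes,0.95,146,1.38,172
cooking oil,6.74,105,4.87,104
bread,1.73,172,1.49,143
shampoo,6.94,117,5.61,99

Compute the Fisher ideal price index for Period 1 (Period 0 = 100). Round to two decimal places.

Laspeyres component (base-period weights):
ΣP(Period 1)Q(Period 0) = 3.48×367 + 1.38×146 + 4.87×105 + 1.49×172 + 5.61×117 = 1277.16 + 201.48 + 511.35 + 256.28 + 656.37 = 2902.64
ΣP(Period 0)Q(Period 0) = 2.52×367 + 0.95×146 + 6.74×105 + 1.73×172 + 6.94×117 = 924.84 + 138.7 + 707.7 + 297.56 + 811.98 = 2880.78
L = 2902.64 / 2880.78 × 100 = 100.7588
Paasche component (current-period weights):
ΣP(Period 1)Q(Period 1) = 3.48×433 + 1.38×172 + 4.87×104 + 1.49×143 + 5.61×99 = 1506.84 + 237.36 + 506.48 + 213.07 + 555.39 = 3019.14
ΣP(Period 0)Q(Period 1) = 2.52×433 + 0.95×172 + 6.74×104 + 1.73×143 + 6.94×99 = 1091.16 + 163.4 + 700.96 + 247.39 + 687.06 = 2889.97
P = 3019.14 / 2889.97 × 100 = 104.4696
Fisher = √(L × P) = √(100.7588 × 104.4696) = 102.5974

102.60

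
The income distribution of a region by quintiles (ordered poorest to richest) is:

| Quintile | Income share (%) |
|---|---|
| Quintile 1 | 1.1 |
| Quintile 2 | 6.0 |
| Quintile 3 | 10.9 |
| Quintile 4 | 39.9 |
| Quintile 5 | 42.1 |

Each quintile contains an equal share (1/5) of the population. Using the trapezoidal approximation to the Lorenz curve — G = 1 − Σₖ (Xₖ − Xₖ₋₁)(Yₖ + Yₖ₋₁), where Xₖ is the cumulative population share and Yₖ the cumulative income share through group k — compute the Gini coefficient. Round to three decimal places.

0.464

Cumulative income shares Yₖ: 0.0110, 0.0710, 0.1800, 0.5790, 1.0000
Σ (Xₖ−Xₖ₋₁)(Yₖ+Yₖ₋₁) = (1/5)(0.0110+0.0000) + (1/5)(0.0710+0.0110) + (1/5)(0.1800+0.0710) + (1/5)(0.5790+0.1800) + (1/5)(1.0000+0.5790)
  = 0.0022 + 0.0164 + 0.0502 + 0.1518 + 0.3158 = 0.5364
G = 1 − 0.5364 = 0.4636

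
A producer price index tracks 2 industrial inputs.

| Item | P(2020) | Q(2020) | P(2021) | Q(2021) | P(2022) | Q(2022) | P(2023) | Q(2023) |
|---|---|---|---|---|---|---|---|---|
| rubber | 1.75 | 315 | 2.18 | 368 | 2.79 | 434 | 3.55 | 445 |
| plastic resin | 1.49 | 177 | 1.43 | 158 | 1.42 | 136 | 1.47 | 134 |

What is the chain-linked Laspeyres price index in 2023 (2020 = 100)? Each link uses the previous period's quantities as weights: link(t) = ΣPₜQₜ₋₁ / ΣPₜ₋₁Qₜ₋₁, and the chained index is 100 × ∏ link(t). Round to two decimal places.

173.96

Link 2020→2021:
ΣP(2021)Q(2020) = 2.18×315 + 1.43×177 = 686.7 + 253.11 = 939.81
ΣP(2020)Q(2020) = 1.75×315 + 1.49×177 = 551.25 + 263.73 = 814.98
link = 939.81/814.98 = 1.153169
Link 2021→2022:
ΣP(2022)Q(2021) = 2.79×368 + 1.42×158 = 1026.72 + 224.36 = 1251.08
ΣP(2021)Q(2021) = 2.18×368 + 1.43×158 = 802.24 + 225.94 = 1028.18
link = 1251.08/1028.18 = 1.216791
Link 2022→2023:
ΣP(2023)Q(2022) = 3.55×434 + 1.47×136 = 1540.7 + 199.92 = 1740.62
ΣP(2022)Q(2022) = 2.79×434 + 1.42×136 = 1210.86 + 193.12 = 1403.98
link = 1740.62/1403.98 = 1.239775
Chained index = 100 × 1.153169 × 1.216791 × 1.239775 = 173.9611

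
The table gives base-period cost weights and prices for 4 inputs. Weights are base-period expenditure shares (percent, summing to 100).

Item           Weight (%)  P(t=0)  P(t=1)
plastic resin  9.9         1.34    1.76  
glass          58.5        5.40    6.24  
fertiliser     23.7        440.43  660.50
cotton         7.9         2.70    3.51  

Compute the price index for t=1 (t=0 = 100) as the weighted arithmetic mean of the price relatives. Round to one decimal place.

plastic resin: 9.9 × (1.76/1.34) = 9.9 × 1.313433 = 13.0030
glass: 58.5 × (6.24/5.40) = 58.5 × 1.155556 = 67.6000
fertiliser: 23.7 × (660.50/440.43) = 23.7 × 1.499671 = 35.5422
cotton: 7.9 × (3.51/2.70) = 7.9 × 1.300000 = 10.2700
Index = Σ wᵢ·(p₁ᵢ/p₀ᵢ) = 13.0030 + 67.6000 + 35.5422 + 10.2700 = 126.4152

126.4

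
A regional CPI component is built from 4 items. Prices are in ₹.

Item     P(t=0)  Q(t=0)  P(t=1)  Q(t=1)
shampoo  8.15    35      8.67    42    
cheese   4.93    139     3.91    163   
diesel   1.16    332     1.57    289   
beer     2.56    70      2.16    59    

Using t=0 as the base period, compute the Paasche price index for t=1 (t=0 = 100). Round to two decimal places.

Paasche price index uses current-period quantities as weights.
ΣP(t=1)·Q(t=1) = 8.67×42 + 3.91×163 + 1.57×289 + 2.16×59 = 364.14 + 637.33 + 453.73 + 127.44 = 1582.64
ΣP(t=0)·Q(t=1) = 8.15×42 + 4.93×163 + 1.16×289 + 2.56×59 = 342.3 + 803.59 + 335.24 + 151.04 = 1632.17
Index = 1582.64 / 1632.17 × 100 = 96.9654

96.97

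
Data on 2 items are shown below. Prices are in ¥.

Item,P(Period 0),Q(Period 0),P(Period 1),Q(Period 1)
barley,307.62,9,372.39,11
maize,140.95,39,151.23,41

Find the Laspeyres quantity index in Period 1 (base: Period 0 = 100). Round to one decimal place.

Laspeyres quantity index uses base-period prices as weights.
ΣP(Period 0)·Q(Period 1) = 307.62×11 + 140.95×41 = 3383.82 + 5778.95 = 9162.77
ΣP(Period 0)·Q(Period 0) = 307.62×9 + 140.95×39 = 2768.58 + 5497.05 = 8265.63
Index = 9162.77 / 8265.63 × 100 = 110.8539

110.9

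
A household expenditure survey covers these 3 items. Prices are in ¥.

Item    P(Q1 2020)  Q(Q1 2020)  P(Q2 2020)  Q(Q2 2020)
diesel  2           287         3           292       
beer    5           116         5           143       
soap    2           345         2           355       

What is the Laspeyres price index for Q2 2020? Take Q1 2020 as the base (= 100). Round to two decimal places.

115.56

Laspeyres price index uses base-period quantities as weights.
ΣP(Q2 2020)·Q(Q1 2020) = 3×287 + 5×116 + 2×345 = 861 + 580 + 690 = 2131
ΣP(Q1 2020)·Q(Q1 2020) = 2×287 + 5×116 + 2×345 = 574 + 580 + 690 = 1844
Index = 2131 / 1844 × 100 = 115.5640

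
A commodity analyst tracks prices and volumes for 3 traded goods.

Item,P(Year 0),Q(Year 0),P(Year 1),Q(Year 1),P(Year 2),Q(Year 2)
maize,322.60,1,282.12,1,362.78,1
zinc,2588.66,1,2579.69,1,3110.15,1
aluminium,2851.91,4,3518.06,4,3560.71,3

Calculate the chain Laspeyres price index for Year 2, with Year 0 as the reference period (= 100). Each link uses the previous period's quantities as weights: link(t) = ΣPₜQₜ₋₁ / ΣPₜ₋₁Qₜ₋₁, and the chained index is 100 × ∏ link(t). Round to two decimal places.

Link Year 0→Year 1:
ΣP(Year 1)Q(Year 0) = 282.12×1 + 2579.69×1 + 3518.06×4 = 282.12 + 2579.69 + 14072.24 = 16934.05
ΣP(Year 0)Q(Year 0) = 322.60×1 + 2588.66×1 + 2851.91×4 = 322.6 + 2588.66 + 11407.64 = 14318.9
link = 16934.05/14318.9 = 1.182636
Link Year 1→Year 2:
ΣP(Year 2)Q(Year 1) = 362.78×1 + 3110.15×1 + 3560.71×4 = 362.78 + 3110.15 + 14242.84 = 17715.77
ΣP(Year 1)Q(Year 1) = 282.12×1 + 2579.69×1 + 3518.06×4 = 282.12 + 2579.69 + 14072.24 = 16934.05
link = 17715.77/16934.05 = 1.046163
Chained index = 100 × 1.182636 × 1.046163 = 123.7230

123.72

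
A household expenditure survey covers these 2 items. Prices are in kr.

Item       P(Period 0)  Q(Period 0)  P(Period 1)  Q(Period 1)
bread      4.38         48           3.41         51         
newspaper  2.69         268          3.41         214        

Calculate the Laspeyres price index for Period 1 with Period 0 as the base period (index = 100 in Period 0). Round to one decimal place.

115.7

Laspeyres price index uses base-period quantities as weights.
ΣP(Period 1)·Q(Period 0) = 3.41×48 + 3.41×268 = 163.68 + 913.88 = 1077.56
ΣP(Period 0)·Q(Period 0) = 4.38×48 + 2.69×268 = 210.24 + 720.92 = 931.16
Index = 1077.56 / 931.16 × 100 = 115.7223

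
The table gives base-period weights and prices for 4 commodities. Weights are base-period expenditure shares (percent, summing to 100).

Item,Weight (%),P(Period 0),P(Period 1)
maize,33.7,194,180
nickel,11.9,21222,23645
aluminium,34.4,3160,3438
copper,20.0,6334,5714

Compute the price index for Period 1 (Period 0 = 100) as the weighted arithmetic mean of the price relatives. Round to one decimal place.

100.0

maize: 33.7 × (180/194) = 33.7 × 0.927835 = 31.2680
nickel: 11.9 × (23645/21222) = 11.9 × 1.114174 = 13.2587
aluminium: 34.4 × (3438/3160) = 34.4 × 1.087975 = 37.4263
copper: 20.0 × (5714/6334) = 20.0 × 0.902116 = 18.0423
Index = Σ wᵢ·(p₁ᵢ/p₀ᵢ) = 31.2680 + 13.2587 + 37.4263 + 18.0423 = 99.9954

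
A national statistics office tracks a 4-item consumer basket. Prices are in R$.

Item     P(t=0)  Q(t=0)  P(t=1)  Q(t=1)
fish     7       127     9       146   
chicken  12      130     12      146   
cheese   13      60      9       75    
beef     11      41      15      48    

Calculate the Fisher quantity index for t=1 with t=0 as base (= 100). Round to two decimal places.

115.93

Laspeyres component (base-period weights):
ΣP(t=0)Q(t=1) = 7×146 + 12×146 + 13×75 + 11×48 = 1022 + 1752 + 975 + 528 = 4277
ΣP(t=0)Q(t=0) = 7×127 + 12×130 + 13×60 + 11×41 = 889 + 1560 + 780 + 451 = 3680
L = 4277 / 3680 × 100 = 116.2228
Paasche component (current-period weights):
ΣP(t=1)Q(t=1) = 9×146 + 12×146 + 9×75 + 15×48 = 1314 + 1752 + 675 + 720 = 4461
ΣP(t=1)Q(t=0) = 9×127 + 12×130 + 9×60 + 15×41 = 1143 + 1560 + 540 + 615 = 3858
P = 4461 / 3858 × 100 = 115.6299
Fisher = √(L × P) = √(116.2228 × 115.6299) = 115.9260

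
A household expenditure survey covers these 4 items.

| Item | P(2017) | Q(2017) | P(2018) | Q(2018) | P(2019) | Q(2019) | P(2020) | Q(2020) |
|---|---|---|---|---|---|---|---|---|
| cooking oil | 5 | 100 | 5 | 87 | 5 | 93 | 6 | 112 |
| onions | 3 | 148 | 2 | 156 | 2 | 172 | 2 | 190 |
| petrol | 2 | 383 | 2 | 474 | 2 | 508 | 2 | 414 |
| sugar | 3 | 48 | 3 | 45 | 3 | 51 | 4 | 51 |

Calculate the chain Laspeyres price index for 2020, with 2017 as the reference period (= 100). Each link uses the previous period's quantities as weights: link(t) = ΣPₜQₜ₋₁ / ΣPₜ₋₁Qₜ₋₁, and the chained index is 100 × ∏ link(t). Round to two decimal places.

Link 2017→2018:
ΣP(2018)Q(2017) = 5×100 + 2×148 + 2×383 + 3×48 = 500 + 296 + 766 + 144 = 1706
ΣP(2017)Q(2017) = 5×100 + 3×148 + 2×383 + 3×48 = 500 + 444 + 766 + 144 = 1854
link = 1706/1854 = 0.920173
Link 2018→2019:
ΣP(2019)Q(2018) = 5×87 + 2×156 + 2×474 + 3×45 = 435 + 312 + 948 + 135 = 1830
ΣP(2018)Q(2018) = 5×87 + 2×156 + 2×474 + 3×45 = 435 + 312 + 948 + 135 = 1830
link = 1830/1830 = 1.000000
Link 2019→2020:
ΣP(2020)Q(2019) = 6×93 + 2×172 + 2×508 + 4×51 = 558 + 344 + 1016 + 204 = 2122
ΣP(2019)Q(2019) = 5×93 + 2×172 + 2×508 + 3×51 = 465 + 344 + 1016 + 153 = 1978
link = 2122/1978 = 1.072801
Chained index = 100 × 0.920173 × 1.000000 × 1.072801 = 98.7162

98.72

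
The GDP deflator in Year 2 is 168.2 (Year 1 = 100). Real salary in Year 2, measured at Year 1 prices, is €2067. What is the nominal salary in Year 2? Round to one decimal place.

3476.7

Nominal = Real × (Index/100) = 2067 × (168.2/100)
        = 2067 × 1.682 = 3476.6940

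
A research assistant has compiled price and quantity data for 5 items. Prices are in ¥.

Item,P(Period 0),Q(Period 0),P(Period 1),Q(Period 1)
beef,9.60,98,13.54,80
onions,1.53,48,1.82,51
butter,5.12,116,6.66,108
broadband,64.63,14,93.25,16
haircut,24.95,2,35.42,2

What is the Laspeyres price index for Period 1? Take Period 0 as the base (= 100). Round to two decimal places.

139.03

Laspeyres price index uses base-period quantities as weights.
ΣP(Period 1)·Q(Period 0) = 13.54×98 + 1.82×48 + 6.66×116 + 93.25×14 + 35.42×2 = 1326.92 + 87.36 + 772.56 + 1305.5 + 70.84 = 3563.18
ΣP(Period 0)·Q(Period 0) = 9.60×98 + 1.53×48 + 5.12×116 + 64.63×14 + 24.95×2 = 940.8 + 73.44 + 593.92 + 904.82 + 49.9 = 2562.88
Index = 3563.18 / 2562.88 × 100 = 139.0303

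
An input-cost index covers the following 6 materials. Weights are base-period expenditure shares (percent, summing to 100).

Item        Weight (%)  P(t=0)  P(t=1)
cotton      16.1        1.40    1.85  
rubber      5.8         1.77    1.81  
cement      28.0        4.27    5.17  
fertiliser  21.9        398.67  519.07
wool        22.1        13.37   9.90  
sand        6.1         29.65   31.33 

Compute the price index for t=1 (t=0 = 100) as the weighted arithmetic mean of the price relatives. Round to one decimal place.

cotton: 16.1 × (1.85/1.40) = 16.1 × 1.321429 = 21.2750
rubber: 5.8 × (1.81/1.77) = 5.8 × 1.022599 = 5.9311
cement: 28.0 × (5.17/4.27) = 28.0 × 1.210773 = 33.9016
fertiliser: 21.9 × (519.07/398.67) = 21.9 × 1.302004 = 28.5139
wool: 22.1 × (9.90/13.37) = 22.1 × 0.740464 = 16.3642
sand: 6.1 × (31.33/29.65) = 6.1 × 1.056661 = 6.4456
Index = Σ wᵢ·(p₁ᵢ/p₀ᵢ) = 21.2750 + 5.9311 + 33.9016 + 28.5139 + 16.3642 + 6.4456 = 112.4315

112.4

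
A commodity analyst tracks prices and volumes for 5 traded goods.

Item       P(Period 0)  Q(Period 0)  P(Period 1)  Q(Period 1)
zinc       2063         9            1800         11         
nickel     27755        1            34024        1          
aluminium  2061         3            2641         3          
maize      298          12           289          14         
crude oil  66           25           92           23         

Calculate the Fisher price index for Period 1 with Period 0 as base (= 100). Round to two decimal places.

Laspeyres component (base-period weights):
ΣP(Period 1)Q(Period 0) = 1800×9 + 34024×1 + 2641×3 + 289×12 + 92×25 = 16200 + 34024 + 7923 + 3468 + 2300 = 63915
ΣP(Period 0)Q(Period 0) = 2063×9 + 27755×1 + 2061×3 + 298×12 + 66×25 = 18567 + 27755 + 6183 + 3576 + 1650 = 57731
L = 63915 / 57731 × 100 = 110.7117
Paasche component (current-period weights):
ΣP(Period 1)Q(Period 1) = 1800×11 + 34024×1 + 2641×3 + 289×14 + 92×23 = 19800 + 34024 + 7923 + 4046 + 2116 = 67909
ΣP(Period 0)Q(Period 1) = 2063×11 + 27755×1 + 2061×3 + 298×14 + 66×23 = 22693 + 27755 + 6183 + 4172 + 1518 = 62321
P = 67909 / 62321 × 100 = 108.9665
Fisher = √(L × P) = √(110.7117 × 108.9665) = 109.8356

109.84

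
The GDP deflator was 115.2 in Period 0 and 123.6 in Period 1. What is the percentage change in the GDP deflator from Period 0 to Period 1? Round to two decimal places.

Change = (123.6 − 115.2) / 115.2 × 100
       = 8.4 / 115.2 × 100 = 7.2917%

7.29%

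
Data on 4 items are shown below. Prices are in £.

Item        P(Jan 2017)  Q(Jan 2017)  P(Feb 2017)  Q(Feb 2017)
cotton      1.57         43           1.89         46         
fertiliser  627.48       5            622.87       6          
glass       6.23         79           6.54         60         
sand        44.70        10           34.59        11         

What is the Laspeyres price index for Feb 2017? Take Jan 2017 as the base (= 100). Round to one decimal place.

Laspeyres price index uses base-period quantities as weights.
ΣP(Feb 2017)·Q(Jan 2017) = 1.89×43 + 622.87×5 + 6.54×79 + 34.59×10 = 81.27 + 3114.35 + 516.66 + 345.9 = 4058.18
ΣP(Jan 2017)·Q(Jan 2017) = 1.57×43 + 627.48×5 + 6.23×79 + 44.70×10 = 67.51 + 3137.4 + 492.17 + 447 = 4144.08
Index = 4058.18 / 4144.08 × 100 = 97.9272

97.9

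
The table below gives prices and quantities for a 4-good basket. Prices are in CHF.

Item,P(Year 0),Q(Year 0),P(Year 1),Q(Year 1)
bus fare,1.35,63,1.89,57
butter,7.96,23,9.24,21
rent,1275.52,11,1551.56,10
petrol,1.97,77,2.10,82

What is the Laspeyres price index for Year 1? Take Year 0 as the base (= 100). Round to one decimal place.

121.5

Laspeyres price index uses base-period quantities as weights.
ΣP(Year 1)·Q(Year 0) = 1.89×63 + 9.24×23 + 1551.56×11 + 2.10×77 = 119.07 + 212.52 + 17067.16 + 161.7 = 17560.45
ΣP(Year 0)·Q(Year 0) = 1.35×63 + 7.96×23 + 1275.52×11 + 1.97×77 = 85.05 + 183.08 + 14030.72 + 151.69 = 14450.54
Index = 17560.45 / 14450.54 × 100 = 121.5211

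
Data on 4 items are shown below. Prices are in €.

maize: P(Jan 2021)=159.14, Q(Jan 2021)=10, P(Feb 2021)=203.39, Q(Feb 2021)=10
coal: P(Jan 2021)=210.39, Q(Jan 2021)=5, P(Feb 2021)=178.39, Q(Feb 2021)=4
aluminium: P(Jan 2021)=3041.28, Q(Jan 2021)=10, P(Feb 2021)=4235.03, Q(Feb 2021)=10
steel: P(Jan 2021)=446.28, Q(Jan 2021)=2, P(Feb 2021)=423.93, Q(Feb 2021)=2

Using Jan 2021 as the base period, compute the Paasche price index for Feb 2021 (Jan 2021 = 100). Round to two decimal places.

Paasche price index uses current-period quantities as weights.
ΣP(Feb 2021)·Q(Feb 2021) = 203.39×10 + 178.39×4 + 4235.03×10 + 423.93×2 = 2033.9 + 713.56 + 42350.3 + 847.86 = 45945.62
ΣP(Jan 2021)·Q(Feb 2021) = 159.14×10 + 210.39×4 + 3041.28×10 + 446.28×2 = 1591.4 + 841.56 + 30412.8 + 892.56 = 33738.32
Index = 45945.62 / 33738.32 × 100 = 136.1823

136.18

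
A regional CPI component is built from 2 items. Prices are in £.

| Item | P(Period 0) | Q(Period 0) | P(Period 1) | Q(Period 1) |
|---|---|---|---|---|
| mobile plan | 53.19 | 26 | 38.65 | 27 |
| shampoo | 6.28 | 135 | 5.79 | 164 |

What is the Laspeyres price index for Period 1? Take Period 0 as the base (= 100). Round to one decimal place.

Laspeyres price index uses base-period quantities as weights.
ΣP(Period 1)·Q(Period 0) = 38.65×26 + 5.79×135 = 1004.9 + 781.65 = 1786.55
ΣP(Period 0)·Q(Period 0) = 53.19×26 + 6.28×135 = 1382.94 + 847.8 = 2230.74
Index = 1786.55 / 2230.74 × 100 = 80.0878

80.1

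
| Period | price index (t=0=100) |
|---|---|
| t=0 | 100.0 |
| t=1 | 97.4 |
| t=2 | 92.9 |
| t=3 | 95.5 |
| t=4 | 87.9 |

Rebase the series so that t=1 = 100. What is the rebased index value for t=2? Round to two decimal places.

95.38

Rebased(t=2) = 92.9 / 97.4 × 100 = 95.3799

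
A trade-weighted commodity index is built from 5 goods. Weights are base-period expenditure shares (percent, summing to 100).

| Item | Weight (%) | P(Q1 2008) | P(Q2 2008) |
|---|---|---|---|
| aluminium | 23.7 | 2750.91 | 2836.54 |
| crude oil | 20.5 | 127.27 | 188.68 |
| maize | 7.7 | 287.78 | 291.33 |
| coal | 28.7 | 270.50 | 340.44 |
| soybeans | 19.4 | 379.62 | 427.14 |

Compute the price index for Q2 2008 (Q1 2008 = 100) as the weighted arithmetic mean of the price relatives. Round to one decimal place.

aluminium: 23.7 × (2836.54/2750.91) = 23.7 × 1.031128 = 24.4377
crude oil: 20.5 × (188.68/127.27) = 20.5 × 1.482517 = 30.3916
maize: 7.7 × (291.33/287.78) = 7.7 × 1.012336 = 7.7950
coal: 28.7 × (340.44/270.50) = 28.7 × 1.258558 = 36.1206
soybeans: 19.4 × (427.14/379.62) = 19.4 × 1.125178 = 21.8284
Index = Σ wᵢ·(p₁ᵢ/p₀ᵢ) = 24.4377 + 30.3916 + 7.7950 + 36.1206 + 21.8284 = 120.5734

120.6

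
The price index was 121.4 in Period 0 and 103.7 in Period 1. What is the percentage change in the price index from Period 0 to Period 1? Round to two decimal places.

Change = (103.7 − 121.4) / 121.4 × 100
       = -17.7 / 121.4 × 100 = -14.5799%

-14.58%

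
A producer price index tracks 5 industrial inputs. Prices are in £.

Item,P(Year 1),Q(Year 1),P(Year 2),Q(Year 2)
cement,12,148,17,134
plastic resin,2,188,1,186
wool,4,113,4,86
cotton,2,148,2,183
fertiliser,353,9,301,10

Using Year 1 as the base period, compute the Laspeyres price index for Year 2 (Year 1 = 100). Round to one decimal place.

101.4

Laspeyres price index uses base-period quantities as weights.
ΣP(Year 2)·Q(Year 1) = 17×148 + 1×188 + 4×113 + 2×148 + 301×9 = 2516 + 188 + 452 + 296 + 2709 = 6161
ΣP(Year 1)·Q(Year 1) = 12×148 + 2×188 + 4×113 + 2×148 + 353×9 = 1776 + 376 + 452 + 296 + 3177 = 6077
Index = 6161 / 6077 × 100 = 101.3823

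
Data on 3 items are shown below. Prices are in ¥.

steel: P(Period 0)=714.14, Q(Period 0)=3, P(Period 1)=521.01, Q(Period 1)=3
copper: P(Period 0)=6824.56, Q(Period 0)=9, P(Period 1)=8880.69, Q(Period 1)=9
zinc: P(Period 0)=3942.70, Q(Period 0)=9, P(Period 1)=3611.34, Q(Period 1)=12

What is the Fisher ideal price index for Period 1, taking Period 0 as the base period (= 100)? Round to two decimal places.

Laspeyres component (base-period weights):
ΣP(Period 1)Q(Period 0) = 521.01×3 + 8880.69×9 + 3611.34×9 = 1563.03 + 79926.21 + 32502.06 = 113991.3
ΣP(Period 0)Q(Period 0) = 714.14×3 + 6824.56×9 + 3942.70×9 = 2142.42 + 61421.04 + 35484.3 = 99047.76
L = 113991.3 / 99047.76 × 100 = 115.0872
Paasche component (current-period weights):
ΣP(Period 1)Q(Period 1) = 521.01×3 + 8880.69×9 + 3611.34×12 = 1563.03 + 79926.21 + 43336.08 = 124825.32
ΣP(Period 0)Q(Period 1) = 714.14×3 + 6824.56×9 + 3942.70×12 = 2142.42 + 61421.04 + 47312.4 = 110875.86
P = 124825.32 / 110875.86 × 100 = 112.5812
Fisher = √(L × P) = √(115.0872 × 112.5812) = 113.8273

113.83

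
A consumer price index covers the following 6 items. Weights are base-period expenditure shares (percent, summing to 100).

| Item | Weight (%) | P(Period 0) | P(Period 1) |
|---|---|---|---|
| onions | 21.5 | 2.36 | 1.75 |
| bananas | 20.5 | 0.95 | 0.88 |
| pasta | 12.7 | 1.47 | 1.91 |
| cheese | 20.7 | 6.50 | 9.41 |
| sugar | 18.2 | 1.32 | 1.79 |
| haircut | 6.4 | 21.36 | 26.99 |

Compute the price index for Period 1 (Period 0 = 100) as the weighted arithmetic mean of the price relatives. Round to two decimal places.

114.17

onions: 21.5 × (1.75/2.36) = 21.5 × 0.741525 = 15.9428
bananas: 20.5 × (0.88/0.95) = 20.5 × 0.926316 = 18.9895
pasta: 12.7 × (1.91/1.47) = 12.7 × 1.299320 = 16.5014
cheese: 20.7 × (9.41/6.50) = 20.7 × 1.447692 = 29.9672
sugar: 18.2 × (1.79/1.32) = 18.2 × 1.356061 = 24.6803
haircut: 6.4 × (26.99/21.36) = 6.4 × 1.263577 = 8.0869
Index = Σ wᵢ·(p₁ᵢ/p₀ᵢ) = 15.9428 + 18.9895 + 16.5014 + 29.9672 + 24.6803 + 8.0869 = 114.1681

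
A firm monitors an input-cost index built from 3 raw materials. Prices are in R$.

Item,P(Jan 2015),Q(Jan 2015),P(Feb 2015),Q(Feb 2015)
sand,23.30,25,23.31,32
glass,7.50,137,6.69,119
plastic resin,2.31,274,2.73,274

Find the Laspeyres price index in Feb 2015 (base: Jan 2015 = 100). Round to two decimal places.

100.19

Laspeyres price index uses base-period quantities as weights.
ΣP(Feb 2015)·Q(Jan 2015) = 23.31×25 + 6.69×137 + 2.73×274 = 582.75 + 916.53 + 748.02 = 2247.3
ΣP(Jan 2015)·Q(Jan 2015) = 23.30×25 + 7.50×137 + 2.31×274 = 582.5 + 1027.5 + 632.94 = 2242.94
Index = 2247.3 / 2242.94 × 100 = 100.1944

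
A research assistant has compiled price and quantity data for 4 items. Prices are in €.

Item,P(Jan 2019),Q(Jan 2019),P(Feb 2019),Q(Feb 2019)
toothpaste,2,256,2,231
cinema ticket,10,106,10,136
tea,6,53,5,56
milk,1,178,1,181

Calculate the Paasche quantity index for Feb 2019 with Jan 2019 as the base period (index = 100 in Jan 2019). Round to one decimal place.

Paasche quantity index uses current-period prices as weights.
ΣP(Feb 2019)·Q(Feb 2019) = 2×231 + 10×136 + 5×56 + 1×181 = 462 + 1360 + 280 + 181 = 2283
ΣP(Feb 2019)·Q(Jan 2019) = 2×256 + 10×106 + 5×53 + 1×178 = 512 + 1060 + 265 + 178 = 2015
Index = 2283 / 2015 × 100 = 113.3002

113.3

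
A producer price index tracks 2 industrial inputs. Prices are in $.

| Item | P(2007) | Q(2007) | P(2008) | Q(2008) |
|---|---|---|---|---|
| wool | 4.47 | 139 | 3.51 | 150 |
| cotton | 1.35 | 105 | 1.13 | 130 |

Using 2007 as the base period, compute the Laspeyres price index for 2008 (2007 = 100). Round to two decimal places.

79.49

Laspeyres price index uses base-period quantities as weights.
ΣP(2008)·Q(2007) = 3.51×139 + 1.13×105 = 487.89 + 118.65 = 606.54
ΣP(2007)·Q(2007) = 4.47×139 + 1.35×105 = 621.33 + 141.75 = 763.08
Index = 606.54 / 763.08 × 100 = 79.4858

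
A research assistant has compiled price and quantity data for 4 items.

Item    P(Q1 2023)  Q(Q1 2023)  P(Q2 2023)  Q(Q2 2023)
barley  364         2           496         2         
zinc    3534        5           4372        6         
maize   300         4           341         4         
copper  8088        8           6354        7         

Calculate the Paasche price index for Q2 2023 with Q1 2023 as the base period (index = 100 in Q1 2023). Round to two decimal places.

Paasche price index uses current-period quantities as weights.
ΣP(Q2 2023)·Q(Q2 2023) = 496×2 + 4372×6 + 341×4 + 6354×7 = 992 + 26232 + 1364 + 44478 = 73066
ΣP(Q1 2023)·Q(Q2 2023) = 364×2 + 3534×6 + 300×4 + 8088×7 = 728 + 21204 + 1200 + 56616 = 79748
Index = 73066 / 79748 × 100 = 91.6211

91.62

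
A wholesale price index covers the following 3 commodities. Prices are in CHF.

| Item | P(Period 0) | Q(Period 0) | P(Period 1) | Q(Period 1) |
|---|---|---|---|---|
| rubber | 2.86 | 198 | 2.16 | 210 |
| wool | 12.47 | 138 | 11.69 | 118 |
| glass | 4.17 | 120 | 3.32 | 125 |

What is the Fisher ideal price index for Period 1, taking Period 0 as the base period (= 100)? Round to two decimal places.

Laspeyres component (base-period weights):
ΣP(Period 1)Q(Period 0) = 2.16×198 + 11.69×138 + 3.32×120 = 427.68 + 1613.22 + 398.4 = 2439.3
ΣP(Period 0)Q(Period 0) = 2.86×198 + 12.47×138 + 4.17×120 = 566.28 + 1720.86 + 500.4 = 2787.54
L = 2439.3 / 2787.54 × 100 = 87.5073
Paasche component (current-period weights):
ΣP(Period 1)Q(Period 1) = 2.16×210 + 11.69×118 + 3.32×125 = 453.6 + 1379.42 + 415 = 2248.02
ΣP(Period 0)Q(Period 1) = 2.86×210 + 12.47×118 + 4.17×125 = 600.6 + 1471.46 + 521.25 = 2593.31
P = 2248.02 / 2593.31 × 100 = 86.6854
Fisher = √(L × P) = √(87.5073 × 86.6854) = 87.0953

87.10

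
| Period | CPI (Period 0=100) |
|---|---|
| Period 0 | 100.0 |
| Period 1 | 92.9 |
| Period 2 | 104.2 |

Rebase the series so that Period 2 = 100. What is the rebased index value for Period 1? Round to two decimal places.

Rebased(Period 1) = 92.9 / 104.2 × 100 = 89.1555

89.16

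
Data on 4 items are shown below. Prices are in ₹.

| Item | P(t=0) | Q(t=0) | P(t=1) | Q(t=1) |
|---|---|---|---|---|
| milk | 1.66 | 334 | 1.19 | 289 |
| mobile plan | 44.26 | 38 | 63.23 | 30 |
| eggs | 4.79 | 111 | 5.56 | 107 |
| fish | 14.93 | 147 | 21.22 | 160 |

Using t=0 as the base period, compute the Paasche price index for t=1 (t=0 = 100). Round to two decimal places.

132.32

Paasche price index uses current-period quantities as weights.
ΣP(t=1)·Q(t=1) = 1.19×289 + 63.23×30 + 5.56×107 + 21.22×160 = 343.91 + 1896.9 + 594.92 + 3395.2 = 6230.93
ΣP(t=0)·Q(t=1) = 1.66×289 + 44.26×30 + 4.79×107 + 14.93×160 = 479.74 + 1327.8 + 512.53 + 2388.8 = 4708.87
Index = 6230.93 / 4708.87 × 100 = 132.3233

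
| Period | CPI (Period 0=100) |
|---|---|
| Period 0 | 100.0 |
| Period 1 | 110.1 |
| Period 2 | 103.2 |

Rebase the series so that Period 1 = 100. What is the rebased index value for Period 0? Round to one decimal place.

Rebased(Period 0) = 100.0 / 110.1 × 100 = 90.8265

90.8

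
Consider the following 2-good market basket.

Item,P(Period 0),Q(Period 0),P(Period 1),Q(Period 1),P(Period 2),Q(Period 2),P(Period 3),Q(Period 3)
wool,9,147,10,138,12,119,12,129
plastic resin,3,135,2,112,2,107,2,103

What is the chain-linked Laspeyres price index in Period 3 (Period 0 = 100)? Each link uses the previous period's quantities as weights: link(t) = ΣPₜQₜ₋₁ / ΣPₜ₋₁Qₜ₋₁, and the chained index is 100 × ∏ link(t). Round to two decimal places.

Link Period 0→Period 1:
ΣP(Period 1)Q(Period 0) = 10×147 + 2×135 = 1470 + 270 = 1740
ΣP(Period 0)Q(Period 0) = 9×147 + 3×135 = 1323 + 405 = 1728
link = 1740/1728 = 1.006944
Link Period 1→Period 2:
ΣP(Period 2)Q(Period 1) = 12×138 + 2×112 = 1656 + 224 = 1880
ΣP(Period 1)Q(Period 1) = 10×138 + 2×112 = 1380 + 224 = 1604
link = 1880/1604 = 1.172070
Link Period 2→Period 3:
ΣP(Period 3)Q(Period 2) = 12×119 + 2×107 = 1428 + 214 = 1642
ΣP(Period 2)Q(Period 2) = 12×119 + 2×107 = 1428 + 214 = 1642
link = 1642/1642 = 1.000000
Chained index = 100 × 1.006944 × 1.172070 × 1.000000 = 118.0209

118.02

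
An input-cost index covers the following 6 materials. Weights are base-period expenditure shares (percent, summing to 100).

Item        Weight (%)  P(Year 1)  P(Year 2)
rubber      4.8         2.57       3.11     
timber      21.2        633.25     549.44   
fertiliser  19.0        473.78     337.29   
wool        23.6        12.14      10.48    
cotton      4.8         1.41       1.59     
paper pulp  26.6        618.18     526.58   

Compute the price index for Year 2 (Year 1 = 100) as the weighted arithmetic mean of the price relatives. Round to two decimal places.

rubber: 4.8 × (3.11/2.57) = 4.8 × 1.210117 = 5.8086
timber: 21.2 × (549.44/633.25) = 21.2 × 0.867651 = 18.3942
fertiliser: 19.0 × (337.29/473.78) = 19.0 × 0.711913 = 13.5263
wool: 23.6 × (10.48/12.14) = 23.6 × 0.863262 = 20.3730
cotton: 4.8 × (1.59/1.41) = 4.8 × 1.127660 = 5.4128
paper pulp: 26.6 × (526.58/618.18) = 26.6 × 0.851823 = 22.6585
Index = Σ wᵢ·(p₁ᵢ/p₀ᵢ) = 5.8086 + 18.3942 + 13.5263 + 20.3730 + 5.4128 + 22.6585 = 86.1733

86.17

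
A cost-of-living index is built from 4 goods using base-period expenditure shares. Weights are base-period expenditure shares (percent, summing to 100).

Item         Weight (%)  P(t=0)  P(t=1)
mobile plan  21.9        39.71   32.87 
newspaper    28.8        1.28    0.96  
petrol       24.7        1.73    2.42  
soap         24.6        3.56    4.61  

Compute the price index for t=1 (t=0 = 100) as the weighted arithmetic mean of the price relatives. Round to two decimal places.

106.13

mobile plan: 21.9 × (32.87/39.71) = 21.9 × 0.827751 = 18.1278
newspaper: 28.8 × (0.96/1.28) = 28.8 × 0.750000 = 21.6000
petrol: 24.7 × (2.42/1.73) = 24.7 × 1.398844 = 34.5514
soap: 24.6 × (4.61/3.56) = 24.6 × 1.294944 = 31.8556
Index = Σ wᵢ·(p₁ᵢ/p₀ᵢ) = 18.1278 + 21.6000 + 34.5514 + 31.8556 = 106.1348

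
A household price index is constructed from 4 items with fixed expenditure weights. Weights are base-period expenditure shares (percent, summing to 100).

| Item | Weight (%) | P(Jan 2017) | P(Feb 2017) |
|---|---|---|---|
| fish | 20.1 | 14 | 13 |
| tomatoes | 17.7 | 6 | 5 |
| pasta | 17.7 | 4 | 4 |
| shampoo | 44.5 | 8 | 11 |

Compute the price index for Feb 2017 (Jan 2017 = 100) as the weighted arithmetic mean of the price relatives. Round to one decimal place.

112.3

fish: 20.1 × (13/14) = 20.1 × 0.928571 = 18.6643
tomatoes: 17.7 × (5/6) = 17.7 × 0.833333 = 14.7500
pasta: 17.7 × (4/4) = 17.7 × 1.000000 = 17.7000
shampoo: 44.5 × (11/8) = 44.5 × 1.375000 = 61.1875
Index = Σ wᵢ·(p₁ᵢ/p₀ᵢ) = 18.6643 + 14.7500 + 17.7000 + 61.1875 = 112.3018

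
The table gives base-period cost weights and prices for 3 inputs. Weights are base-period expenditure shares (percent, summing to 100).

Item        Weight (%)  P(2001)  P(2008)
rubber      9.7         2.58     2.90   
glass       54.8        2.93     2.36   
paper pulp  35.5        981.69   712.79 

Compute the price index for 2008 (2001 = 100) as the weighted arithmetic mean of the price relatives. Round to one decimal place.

rubber: 9.7 × (2.90/2.58) = 9.7 × 1.124031 = 10.9031
glass: 54.8 × (2.36/2.93) = 54.8 × 0.805461 = 44.1392
paper pulp: 35.5 × (712.79/981.69) = 35.5 × 0.726085 = 25.7760
Index = Σ wᵢ·(p₁ᵢ/p₀ᵢ) = 10.9031 + 44.1392 + 25.7760 = 80.8184

80.8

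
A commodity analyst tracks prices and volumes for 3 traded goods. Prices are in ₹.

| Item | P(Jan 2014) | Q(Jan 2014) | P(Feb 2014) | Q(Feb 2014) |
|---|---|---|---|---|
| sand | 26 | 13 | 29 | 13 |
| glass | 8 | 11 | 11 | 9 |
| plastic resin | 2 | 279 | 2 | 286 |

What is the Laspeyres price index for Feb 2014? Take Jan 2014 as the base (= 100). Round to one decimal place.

107.3

Laspeyres price index uses base-period quantities as weights.
ΣP(Feb 2014)·Q(Jan 2014) = 29×13 + 11×11 + 2×279 = 377 + 121 + 558 = 1056
ΣP(Jan 2014)·Q(Jan 2014) = 26×13 + 8×11 + 2×279 = 338 + 88 + 558 = 984
Index = 1056 / 984 × 100 = 107.3171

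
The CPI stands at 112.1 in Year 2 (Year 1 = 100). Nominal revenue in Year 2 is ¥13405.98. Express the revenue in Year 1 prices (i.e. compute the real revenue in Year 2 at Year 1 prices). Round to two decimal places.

Real = Nominal ÷ (Index/100) = 13405.98 ÷ (112.1/100)
     = 13405.98 ÷ 1.121 = 11958.9474

11958.95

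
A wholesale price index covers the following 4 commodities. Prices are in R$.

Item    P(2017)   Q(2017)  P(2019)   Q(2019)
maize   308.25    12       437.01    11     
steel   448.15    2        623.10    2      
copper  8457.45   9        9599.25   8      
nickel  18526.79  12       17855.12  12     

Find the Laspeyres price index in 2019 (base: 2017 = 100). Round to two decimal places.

101.36

Laspeyres price index uses base-period quantities as weights.
ΣP(2019)·Q(2017) = 437.01×12 + 623.10×2 + 9599.25×9 + 17855.12×12 = 5244.12 + 1246.2 + 86393.25 + 214261.44 = 307145.01
ΣP(2017)·Q(2017) = 308.25×12 + 448.15×2 + 8457.45×9 + 18526.79×12 = 3699 + 896.3 + 76117.05 + 222321.48 = 303033.83
Index = 307145.01 / 303033.83 × 100 = 101.3567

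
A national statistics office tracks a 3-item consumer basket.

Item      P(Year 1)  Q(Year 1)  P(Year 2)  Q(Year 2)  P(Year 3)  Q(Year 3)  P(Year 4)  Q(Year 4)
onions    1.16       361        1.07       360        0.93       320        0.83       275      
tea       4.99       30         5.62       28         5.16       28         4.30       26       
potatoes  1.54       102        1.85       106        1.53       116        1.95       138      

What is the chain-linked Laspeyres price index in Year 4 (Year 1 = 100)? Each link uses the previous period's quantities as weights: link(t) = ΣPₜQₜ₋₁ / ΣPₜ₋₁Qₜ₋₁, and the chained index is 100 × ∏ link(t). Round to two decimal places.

87.94

Link Year 1→Year 2:
ΣP(Year 2)Q(Year 1) = 1.07×361 + 5.62×30 + 1.85×102 = 386.27 + 168.6 + 188.7 = 743.57
ΣP(Year 1)Q(Year 1) = 1.16×361 + 4.99×30 + 1.54×102 = 418.76 + 149.7 + 157.08 = 725.54
link = 743.57/725.54 = 1.024850
Link Year 2→Year 3:
ΣP(Year 3)Q(Year 2) = 0.93×360 + 5.16×28 + 1.53×106 = 334.8 + 144.48 + 162.18 = 641.46
ΣP(Year 2)Q(Year 2) = 1.07×360 + 5.62×28 + 1.85×106 = 385.2 + 157.36 + 196.1 = 738.66
link = 641.46/738.66 = 0.868410
Link Year 3→Year 4:
ΣP(Year 4)Q(Year 3) = 0.83×320 + 4.30×28 + 1.95×116 = 265.6 + 120.4 + 226.2 = 612.2
ΣP(Year 3)Q(Year 3) = 0.93×320 + 5.16×28 + 1.53×116 = 297.6 + 144.48 + 177.48 = 619.56
link = 612.2/619.56 = 0.988121
Chained index = 100 × 1.024850 × 0.868410 × 0.988121 = 87.9418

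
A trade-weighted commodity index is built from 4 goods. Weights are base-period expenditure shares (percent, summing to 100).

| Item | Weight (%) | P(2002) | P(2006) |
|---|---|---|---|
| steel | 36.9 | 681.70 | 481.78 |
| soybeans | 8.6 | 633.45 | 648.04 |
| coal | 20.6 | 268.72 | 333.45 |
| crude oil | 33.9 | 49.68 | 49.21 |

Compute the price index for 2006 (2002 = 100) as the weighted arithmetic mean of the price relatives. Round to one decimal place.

steel: 36.9 × (481.78/681.70) = 36.9 × 0.706733 = 26.0785
soybeans: 8.6 × (648.04/633.45) = 8.6 × 1.023033 = 8.7981
coal: 20.6 × (333.45/268.72) = 20.6 × 1.240883 = 25.5622
crude oil: 33.9 × (49.21/49.68) = 33.9 × 0.990539 = 33.5793
Index = Σ wᵢ·(p₁ᵢ/p₀ᵢ) = 26.0785 + 8.7981 + 25.5622 + 33.5793 = 94.0180

94.0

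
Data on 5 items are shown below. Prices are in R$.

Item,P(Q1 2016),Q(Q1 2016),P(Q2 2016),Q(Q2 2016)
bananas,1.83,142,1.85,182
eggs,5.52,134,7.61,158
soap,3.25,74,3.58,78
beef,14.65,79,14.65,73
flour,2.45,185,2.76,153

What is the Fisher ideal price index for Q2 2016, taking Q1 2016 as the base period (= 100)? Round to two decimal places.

Laspeyres component (base-period weights):
ΣP(Q2 2016)Q(Q1 2016) = 1.85×142 + 7.61×134 + 3.58×74 + 14.65×79 + 2.76×185 = 262.7 + 1019.74 + 264.92 + 1157.35 + 510.6 = 3215.31
ΣP(Q1 2016)Q(Q1 2016) = 1.83×142 + 5.52×134 + 3.25×74 + 14.65×79 + 2.45×185 = 259.86 + 739.68 + 240.5 + 1157.35 + 453.25 = 2850.64
L = 3215.31 / 2850.64 × 100 = 112.7926
Paasche component (current-period weights):
ΣP(Q2 2016)Q(Q2 2016) = 1.85×182 + 7.61×158 + 3.58×78 + 14.65×73 + 2.76×153 = 336.7 + 1202.38 + 279.24 + 1069.45 + 422.28 = 3310.05
ΣP(Q1 2016)Q(Q2 2016) = 1.83×182 + 5.52×158 + 3.25×78 + 14.65×73 + 2.45×153 = 333.06 + 872.16 + 253.5 + 1069.45 + 374.85 = 2903.02
P = 3310.05 / 2903.02 × 100 = 114.0209
Fisher = √(L × P) = √(112.7926 × 114.0209) = 113.4051

113.41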